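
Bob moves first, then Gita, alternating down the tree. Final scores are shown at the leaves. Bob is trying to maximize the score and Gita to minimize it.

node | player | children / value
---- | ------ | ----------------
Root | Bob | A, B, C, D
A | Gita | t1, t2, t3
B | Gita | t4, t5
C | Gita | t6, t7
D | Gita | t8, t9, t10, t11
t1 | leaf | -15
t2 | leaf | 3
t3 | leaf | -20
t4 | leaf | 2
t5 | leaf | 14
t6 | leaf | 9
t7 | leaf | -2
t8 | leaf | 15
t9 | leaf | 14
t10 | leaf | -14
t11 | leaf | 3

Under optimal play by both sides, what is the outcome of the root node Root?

A (Gita): min(-15, 3, -20) = -20
B (Gita): min(2, 14) = 2
C (Gita): min(9, -2) = -2
D (Gita): min(15, 14, -14, 3) = -14
Root (Bob): max(-20, 2, -2, -14) = 2

2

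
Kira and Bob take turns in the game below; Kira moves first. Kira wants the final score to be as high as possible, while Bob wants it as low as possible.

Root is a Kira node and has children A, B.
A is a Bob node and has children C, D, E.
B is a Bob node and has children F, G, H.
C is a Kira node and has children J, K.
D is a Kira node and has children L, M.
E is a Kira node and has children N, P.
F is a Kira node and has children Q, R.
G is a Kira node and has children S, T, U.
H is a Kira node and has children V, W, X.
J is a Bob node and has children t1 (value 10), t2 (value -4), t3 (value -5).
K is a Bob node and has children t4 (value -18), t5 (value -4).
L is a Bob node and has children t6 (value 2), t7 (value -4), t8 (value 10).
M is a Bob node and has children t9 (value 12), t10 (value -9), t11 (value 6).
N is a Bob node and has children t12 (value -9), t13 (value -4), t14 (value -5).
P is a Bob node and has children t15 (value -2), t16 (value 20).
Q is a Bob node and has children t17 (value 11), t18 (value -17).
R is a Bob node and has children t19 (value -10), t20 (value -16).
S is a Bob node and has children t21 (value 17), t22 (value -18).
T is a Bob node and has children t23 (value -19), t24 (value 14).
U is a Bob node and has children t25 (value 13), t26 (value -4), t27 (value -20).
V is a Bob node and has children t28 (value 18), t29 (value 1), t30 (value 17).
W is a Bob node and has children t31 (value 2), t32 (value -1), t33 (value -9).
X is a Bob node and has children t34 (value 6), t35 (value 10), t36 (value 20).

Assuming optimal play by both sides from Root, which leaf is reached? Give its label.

t3

J (Bob): min(10, -4, -5) = -5
K (Bob): min(-18, -4) = -18
C (Kira): max(-5, -18) = -5
L (Bob): min(2, -4, 10) = -4
M (Bob): min(12, -9, 6) = -9
D (Kira): max(-4, -9) = -4
N (Bob): min(-9, -4, -5) = -9
P (Bob): min(-2, 20) = -2
E (Kira): max(-9, -2) = -2
A (Bob): min(-5, -4, -2) = -5
Q (Bob): min(11, -17) = -17
R (Bob): min(-10, -16) = -16
F (Kira): max(-17, -16) = -16
S (Bob): min(17, -18) = -18
T (Bob): min(-19, 14) = -19
U (Bob): min(13, -4, -20) = -20
G (Kira): max(-18, -19, -20) = -18
V (Bob): min(18, 1, 17) = 1
W (Bob): min(2, -1, -9) = -9
X (Bob): min(6, 10, 20) = 6
H (Kira): max(1, -9, 6) = 6
B (Bob): min(-16, -18, 6) = -18
Root (Kira): max(-5, -18) = -5
At Root, Kira picks A (highest: -5).
At A, Bob picks C (lowest: -5).
At C, Kira picks J (highest: -5).
At J, Bob picks t3 (lowest: -5).
Terminal value -5.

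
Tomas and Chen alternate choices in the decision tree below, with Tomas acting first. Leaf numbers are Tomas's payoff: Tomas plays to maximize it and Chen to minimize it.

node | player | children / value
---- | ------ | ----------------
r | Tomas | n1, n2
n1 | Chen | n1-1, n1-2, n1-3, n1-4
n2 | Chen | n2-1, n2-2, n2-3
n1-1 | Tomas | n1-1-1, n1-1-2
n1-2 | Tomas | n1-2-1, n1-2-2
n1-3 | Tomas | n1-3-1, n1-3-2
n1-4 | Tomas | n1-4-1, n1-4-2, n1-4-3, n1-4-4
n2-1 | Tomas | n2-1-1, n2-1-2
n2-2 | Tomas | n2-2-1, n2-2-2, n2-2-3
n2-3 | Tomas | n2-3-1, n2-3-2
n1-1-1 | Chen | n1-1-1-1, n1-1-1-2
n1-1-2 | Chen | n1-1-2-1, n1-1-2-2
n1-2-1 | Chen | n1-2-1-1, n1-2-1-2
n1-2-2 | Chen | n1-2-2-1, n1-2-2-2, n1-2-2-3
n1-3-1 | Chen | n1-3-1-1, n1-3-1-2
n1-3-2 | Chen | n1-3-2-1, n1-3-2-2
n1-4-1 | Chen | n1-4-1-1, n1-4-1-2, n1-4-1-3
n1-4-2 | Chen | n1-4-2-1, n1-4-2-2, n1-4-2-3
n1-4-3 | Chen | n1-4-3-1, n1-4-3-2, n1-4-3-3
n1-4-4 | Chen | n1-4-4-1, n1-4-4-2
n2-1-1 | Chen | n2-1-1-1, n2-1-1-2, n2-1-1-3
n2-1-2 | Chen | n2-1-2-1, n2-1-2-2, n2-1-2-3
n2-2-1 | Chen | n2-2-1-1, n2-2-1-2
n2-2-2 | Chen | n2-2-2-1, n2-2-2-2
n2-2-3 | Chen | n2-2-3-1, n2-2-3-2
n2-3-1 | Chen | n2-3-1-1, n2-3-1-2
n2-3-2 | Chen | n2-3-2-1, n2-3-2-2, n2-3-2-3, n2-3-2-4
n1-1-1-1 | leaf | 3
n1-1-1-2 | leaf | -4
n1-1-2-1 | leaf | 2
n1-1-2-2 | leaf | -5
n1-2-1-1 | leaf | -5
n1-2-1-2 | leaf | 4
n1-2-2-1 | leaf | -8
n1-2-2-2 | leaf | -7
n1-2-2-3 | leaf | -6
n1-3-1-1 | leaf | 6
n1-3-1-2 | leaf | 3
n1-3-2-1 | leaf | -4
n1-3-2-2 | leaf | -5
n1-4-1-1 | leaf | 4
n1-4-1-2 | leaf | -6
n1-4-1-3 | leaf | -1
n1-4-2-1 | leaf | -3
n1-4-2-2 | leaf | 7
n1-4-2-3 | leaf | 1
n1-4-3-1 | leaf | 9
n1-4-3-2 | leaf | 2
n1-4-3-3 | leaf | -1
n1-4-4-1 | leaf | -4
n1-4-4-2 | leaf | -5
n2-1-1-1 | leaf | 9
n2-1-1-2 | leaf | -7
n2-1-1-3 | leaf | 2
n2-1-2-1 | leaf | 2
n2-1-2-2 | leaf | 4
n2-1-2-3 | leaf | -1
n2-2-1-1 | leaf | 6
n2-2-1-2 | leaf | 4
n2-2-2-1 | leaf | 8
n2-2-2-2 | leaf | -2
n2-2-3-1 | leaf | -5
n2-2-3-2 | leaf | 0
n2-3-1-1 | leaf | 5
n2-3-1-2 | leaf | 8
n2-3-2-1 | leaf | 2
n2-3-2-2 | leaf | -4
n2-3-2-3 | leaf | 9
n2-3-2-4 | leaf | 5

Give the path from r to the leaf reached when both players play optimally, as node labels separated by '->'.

n1-1-1 (Chen): min(3, -4) = -4
n1-1-2 (Chen): min(2, -5) = -5
n1-1 (Tomas): max(-4, -5) = -4
n1-2-1 (Chen): min(-5, 4) = -5
n1-2-2 (Chen): min(-8, -7, -6) = -8
n1-2 (Tomas): max(-5, -8) = -5
n1-3-1 (Chen): min(6, 3) = 3
n1-3-2 (Chen): min(-4, -5) = -5
n1-3 (Tomas): max(3, -5) = 3
n1-4-1 (Chen): min(4, -6, -1) = -6
n1-4-2 (Chen): min(-3, 7, 1) = -3
n1-4-3 (Chen): min(9, 2, -1) = -1
n1-4-4 (Chen): min(-4, -5) = -5
n1-4 (Tomas): max(-6, -3, -1, -5) = -1
n1 (Chen): min(-4, -5, 3, -1) = -5
n2-1-1 (Chen): min(9, -7, 2) = -7
n2-1-2 (Chen): min(2, 4, -1) = -1
n2-1 (Tomas): max(-7, -1) = -1
n2-2-1 (Chen): min(6, 4) = 4
n2-2-2 (Chen): min(8, -2) = -2
n2-2-3 (Chen): min(-5, 0) = -5
n2-2 (Tomas): max(4, -2, -5) = 4
n2-3-1 (Chen): min(5, 8) = 5
n2-3-2 (Chen): min(2, -4, 9, 5) = -4
n2-3 (Tomas): max(5, -4) = 5
n2 (Chen): min(-1, 4, 5) = -1
r (Tomas): max(-5, -1) = -1
At r, Tomas picks n2 (highest: -1).
At n2, Chen picks n2-1 (lowest: -1).
At n2-1, Tomas picks n2-1-2 (highest: -1).
At n2-1-2, Chen picks n2-1-2-3 (lowest: -1).
Terminal value -1.

r -> n2 -> n2-1 -> n2-1-2 -> n2-1-2-3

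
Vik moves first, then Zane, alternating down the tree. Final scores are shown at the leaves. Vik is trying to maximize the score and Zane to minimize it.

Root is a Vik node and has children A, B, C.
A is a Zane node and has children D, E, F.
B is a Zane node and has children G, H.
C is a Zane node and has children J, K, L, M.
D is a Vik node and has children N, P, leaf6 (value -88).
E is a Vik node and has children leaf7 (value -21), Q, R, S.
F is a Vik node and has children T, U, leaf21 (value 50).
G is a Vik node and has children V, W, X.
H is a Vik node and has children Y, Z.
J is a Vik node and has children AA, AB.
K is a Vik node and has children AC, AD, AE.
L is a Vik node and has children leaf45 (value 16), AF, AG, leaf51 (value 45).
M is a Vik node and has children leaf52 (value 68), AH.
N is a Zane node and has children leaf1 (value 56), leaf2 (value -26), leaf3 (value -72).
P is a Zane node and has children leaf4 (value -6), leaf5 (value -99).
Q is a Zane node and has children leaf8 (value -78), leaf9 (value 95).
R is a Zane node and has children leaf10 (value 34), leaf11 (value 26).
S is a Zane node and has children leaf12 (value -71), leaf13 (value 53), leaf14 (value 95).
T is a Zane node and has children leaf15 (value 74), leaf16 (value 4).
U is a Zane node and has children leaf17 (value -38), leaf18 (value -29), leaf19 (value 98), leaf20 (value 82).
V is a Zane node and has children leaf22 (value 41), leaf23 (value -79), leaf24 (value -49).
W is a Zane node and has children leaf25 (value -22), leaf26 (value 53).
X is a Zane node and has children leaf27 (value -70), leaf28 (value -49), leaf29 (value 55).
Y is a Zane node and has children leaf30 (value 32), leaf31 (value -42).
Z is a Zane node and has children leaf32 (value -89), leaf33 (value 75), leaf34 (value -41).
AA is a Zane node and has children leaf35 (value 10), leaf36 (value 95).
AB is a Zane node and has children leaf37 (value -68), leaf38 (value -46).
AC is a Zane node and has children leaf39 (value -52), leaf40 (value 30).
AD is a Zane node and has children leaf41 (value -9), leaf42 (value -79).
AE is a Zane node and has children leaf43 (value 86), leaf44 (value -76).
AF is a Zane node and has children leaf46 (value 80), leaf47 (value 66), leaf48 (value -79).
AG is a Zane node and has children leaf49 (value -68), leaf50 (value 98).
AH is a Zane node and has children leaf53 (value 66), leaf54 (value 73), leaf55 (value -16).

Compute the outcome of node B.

V (Zane): min(41, -79, -49) = -79
W (Zane): min(-22, 53) = -22
X (Zane): min(-70, -49, 55) = -70
G (Vik): max(-79, -22, -70) = -22
Y (Zane): min(32, -42) = -42
Z (Zane): min(-89, 75, -41) = -89
H (Vik): max(-42, -89) = -42
B (Zane): min(-22, -42) = -42

-42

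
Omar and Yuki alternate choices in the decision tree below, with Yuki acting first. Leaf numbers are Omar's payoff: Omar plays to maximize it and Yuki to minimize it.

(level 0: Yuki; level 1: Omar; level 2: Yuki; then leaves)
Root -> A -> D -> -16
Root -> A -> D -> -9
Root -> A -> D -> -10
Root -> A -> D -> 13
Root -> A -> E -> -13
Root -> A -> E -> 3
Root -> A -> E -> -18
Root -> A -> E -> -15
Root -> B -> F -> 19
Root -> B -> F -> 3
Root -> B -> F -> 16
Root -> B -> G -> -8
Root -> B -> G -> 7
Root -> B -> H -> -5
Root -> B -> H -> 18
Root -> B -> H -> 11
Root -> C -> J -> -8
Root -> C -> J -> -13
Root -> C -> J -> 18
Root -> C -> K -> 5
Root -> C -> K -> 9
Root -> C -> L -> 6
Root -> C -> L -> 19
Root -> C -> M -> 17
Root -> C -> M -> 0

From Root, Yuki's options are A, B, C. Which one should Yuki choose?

D (Yuki): min(-16, -9, -10, 13) = -16
E (Yuki): min(-13, 3, -18, -15) = -18
A (Omar): max(-16, -18) = -16
F (Yuki): min(19, 3, 16) = 3
G (Yuki): min(-8, 7) = -8
H (Yuki): min(-5, 18, 11) = -5
B (Omar): max(3, -8, -5) = 3
J (Yuki): min(-8, -13, 18) = -13
K (Yuki): min(5, 9) = 5
L (Yuki): min(6, 19) = 6
M (Yuki): min(17, 0) = 0
C (Omar): max(-13, 5, 6, 0) = 6
Root (Yuki): min(-16, 3, 6) = -16
Yuki at Root wants the lowest of {A=-16, B=3, C=6}, so chooses A.

A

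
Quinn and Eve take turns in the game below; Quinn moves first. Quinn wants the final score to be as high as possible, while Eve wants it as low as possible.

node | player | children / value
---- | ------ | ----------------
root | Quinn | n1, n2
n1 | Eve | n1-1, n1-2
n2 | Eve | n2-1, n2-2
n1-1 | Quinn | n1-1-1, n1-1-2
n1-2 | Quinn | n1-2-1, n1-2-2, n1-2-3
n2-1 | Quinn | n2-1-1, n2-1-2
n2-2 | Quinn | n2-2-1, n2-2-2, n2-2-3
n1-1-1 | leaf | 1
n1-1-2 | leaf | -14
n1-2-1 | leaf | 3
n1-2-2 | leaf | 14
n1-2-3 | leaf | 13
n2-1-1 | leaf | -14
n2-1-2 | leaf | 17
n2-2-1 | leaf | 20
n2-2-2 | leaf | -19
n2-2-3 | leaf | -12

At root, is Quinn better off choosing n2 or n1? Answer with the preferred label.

n2-1 (Quinn): max(-14, 17) = 17
n2-2 (Quinn): max(20, -19, -12) = 20
n2 (Eve): min(17, 20) = 17
n1-1 (Quinn): max(1, -14) = 1
n1-2 (Quinn): max(3, 14, 13) = 14
n1 (Eve): min(1, 14) = 1
Quinn prefers the higher value; n2=17, n1=1. n2 is better since 17 > 1.

n2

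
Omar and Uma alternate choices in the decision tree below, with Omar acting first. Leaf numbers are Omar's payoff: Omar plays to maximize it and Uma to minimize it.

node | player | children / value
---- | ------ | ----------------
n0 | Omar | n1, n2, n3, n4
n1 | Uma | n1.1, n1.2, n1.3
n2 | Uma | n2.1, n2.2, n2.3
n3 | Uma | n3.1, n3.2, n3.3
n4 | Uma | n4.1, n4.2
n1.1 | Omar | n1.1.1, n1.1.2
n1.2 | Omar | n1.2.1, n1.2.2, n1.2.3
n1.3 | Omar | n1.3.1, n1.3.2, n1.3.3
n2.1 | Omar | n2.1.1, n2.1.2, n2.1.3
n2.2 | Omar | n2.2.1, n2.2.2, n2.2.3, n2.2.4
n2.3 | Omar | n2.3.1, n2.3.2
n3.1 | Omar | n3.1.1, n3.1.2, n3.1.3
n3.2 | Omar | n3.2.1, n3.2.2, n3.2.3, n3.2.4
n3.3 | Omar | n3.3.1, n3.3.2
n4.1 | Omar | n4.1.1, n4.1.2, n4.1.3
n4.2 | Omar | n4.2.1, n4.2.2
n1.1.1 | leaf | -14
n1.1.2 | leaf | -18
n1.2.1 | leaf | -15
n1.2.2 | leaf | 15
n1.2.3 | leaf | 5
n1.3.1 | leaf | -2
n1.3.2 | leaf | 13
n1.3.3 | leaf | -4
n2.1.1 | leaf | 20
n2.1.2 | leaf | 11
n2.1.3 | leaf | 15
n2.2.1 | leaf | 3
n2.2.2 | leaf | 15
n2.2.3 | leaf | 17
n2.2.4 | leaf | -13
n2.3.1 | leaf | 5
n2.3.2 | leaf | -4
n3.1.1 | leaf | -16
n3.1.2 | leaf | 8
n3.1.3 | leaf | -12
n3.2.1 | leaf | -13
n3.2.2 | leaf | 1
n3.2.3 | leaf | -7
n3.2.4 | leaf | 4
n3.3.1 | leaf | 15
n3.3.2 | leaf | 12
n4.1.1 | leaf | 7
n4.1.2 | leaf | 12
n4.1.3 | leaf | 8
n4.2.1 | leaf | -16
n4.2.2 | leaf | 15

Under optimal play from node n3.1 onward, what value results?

8

n3.1 (Omar): max(-16, 8, -12) = 8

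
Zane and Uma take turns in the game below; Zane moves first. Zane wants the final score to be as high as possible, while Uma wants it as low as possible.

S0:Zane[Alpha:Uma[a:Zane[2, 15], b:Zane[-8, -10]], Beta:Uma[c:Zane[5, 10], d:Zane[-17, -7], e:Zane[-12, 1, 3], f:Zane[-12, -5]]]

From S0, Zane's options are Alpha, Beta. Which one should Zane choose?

a (Zane): max(2, 15) = 15
b (Zane): max(-8, -10) = -8
Alpha (Uma): min(15, -8) = -8
c (Zane): max(5, 10) = 10
d (Zane): max(-17, -7) = -7
e (Zane): max(-12, 1, 3) = 3
f (Zane): max(-12, -5) = -5
Beta (Uma): min(10, -7, 3, -5) = -7
S0 (Zane): max(-8, -7) = -7
Zane at S0 wants the highest of {Alpha=-8, Beta=-7}, so chooses Beta.

Beta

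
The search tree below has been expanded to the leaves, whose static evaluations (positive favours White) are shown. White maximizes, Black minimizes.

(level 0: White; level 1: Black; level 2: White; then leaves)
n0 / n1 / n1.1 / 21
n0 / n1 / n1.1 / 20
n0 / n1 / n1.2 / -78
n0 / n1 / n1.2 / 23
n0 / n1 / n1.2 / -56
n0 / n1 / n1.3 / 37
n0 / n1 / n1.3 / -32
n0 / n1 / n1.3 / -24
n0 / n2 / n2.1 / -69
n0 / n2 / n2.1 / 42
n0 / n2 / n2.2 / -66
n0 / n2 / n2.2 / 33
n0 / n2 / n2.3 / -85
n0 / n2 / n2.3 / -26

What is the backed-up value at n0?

21

n1.1 (White): max(21, 20) = 21
n1.2 (White): max(-78, 23, -56) = 23
n1.3 (White): max(37, -32, -24) = 37
n1 (Black): min(21, 23, 37) = 21
n2.1 (White): max(-69, 42) = 42
n2.2 (White): max(-66, 33) = 33
n2.3 (White): max(-85, -26) = -26
n2 (Black): min(42, 33, -26) = -26
n0 (White): max(21, -26) = 21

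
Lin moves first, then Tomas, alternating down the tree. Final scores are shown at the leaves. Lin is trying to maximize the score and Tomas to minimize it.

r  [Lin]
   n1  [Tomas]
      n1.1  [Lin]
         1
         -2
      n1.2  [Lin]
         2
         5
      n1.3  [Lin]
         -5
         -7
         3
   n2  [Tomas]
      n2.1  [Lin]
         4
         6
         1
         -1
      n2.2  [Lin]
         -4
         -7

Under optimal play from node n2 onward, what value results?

-4

n2.1 (Lin): max(4, 6, 1, -1) = 6
n2.2 (Lin): max(-4, -7) = -4
n2 (Tomas): min(6, -4) = -4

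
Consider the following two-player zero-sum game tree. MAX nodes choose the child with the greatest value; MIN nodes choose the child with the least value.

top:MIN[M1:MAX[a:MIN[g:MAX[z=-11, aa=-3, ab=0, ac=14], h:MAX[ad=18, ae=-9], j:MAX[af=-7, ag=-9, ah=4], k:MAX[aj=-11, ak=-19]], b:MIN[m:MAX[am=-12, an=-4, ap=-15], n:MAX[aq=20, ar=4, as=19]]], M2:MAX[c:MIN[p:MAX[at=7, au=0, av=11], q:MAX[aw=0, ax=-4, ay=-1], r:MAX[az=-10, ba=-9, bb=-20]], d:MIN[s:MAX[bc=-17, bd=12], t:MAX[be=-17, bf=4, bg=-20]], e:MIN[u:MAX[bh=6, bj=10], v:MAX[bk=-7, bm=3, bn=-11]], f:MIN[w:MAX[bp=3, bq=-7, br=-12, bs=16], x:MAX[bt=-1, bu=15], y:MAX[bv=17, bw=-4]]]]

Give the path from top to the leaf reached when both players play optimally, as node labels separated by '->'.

g (MAX): max(-11, -3, 0, 14) = 14
h (MAX): max(18, -9) = 18
j (MAX): max(-7, -9, 4) = 4
k (MAX): max(-11, -19) = -11
a (MIN): min(14, 18, 4, -11) = -11
m (MAX): max(-12, -4, -15) = -4
n (MAX): max(20, 4, 19) = 20
b (MIN): min(-4, 20) = -4
M1 (MAX): max(-11, -4) = -4
p (MAX): max(7, 0, 11) = 11
q (MAX): max(0, -4, -1) = 0
r (MAX): max(-10, -9, -20) = -9
c (MIN): min(11, 0, -9) = -9
s (MAX): max(-17, 12) = 12
t (MAX): max(-17, 4, -20) = 4
d (MIN): min(12, 4) = 4
u (MAX): max(6, 10) = 10
v (MAX): max(-7, 3, -11) = 3
e (MIN): min(10, 3) = 3
w (MAX): max(3, -7, -12, 16) = 16
x (MAX): max(-1, 15) = 15
y (MAX): max(17, -4) = 17
f (MIN): min(16, 15, 17) = 15
M2 (MAX): max(-9, 4, 3, 15) = 15
top (MIN): min(-4, 15) = -4
At top, MIN picks M1 (lowest: -4).
At M1, MAX picks b (highest: -4).
At b, MIN picks m (lowest: -4).
At m, MAX picks an (highest: -4).
Terminal value -4.

top -> M1 -> b -> m -> an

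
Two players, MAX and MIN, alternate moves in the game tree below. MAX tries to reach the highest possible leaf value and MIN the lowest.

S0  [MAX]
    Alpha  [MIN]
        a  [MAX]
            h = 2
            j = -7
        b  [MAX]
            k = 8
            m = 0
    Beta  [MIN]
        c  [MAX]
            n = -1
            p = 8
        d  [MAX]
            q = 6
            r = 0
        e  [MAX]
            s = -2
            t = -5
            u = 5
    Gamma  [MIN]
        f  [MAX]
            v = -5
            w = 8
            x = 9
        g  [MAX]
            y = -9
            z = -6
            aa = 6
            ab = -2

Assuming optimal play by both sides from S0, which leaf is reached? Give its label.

aa

a (MAX): max(2, -7) = 2
b (MAX): max(8, 0) = 8
Alpha (MIN): min(2, 8) = 2
c (MAX): max(-1, 8) = 8
d (MAX): max(6, 0) = 6
e (MAX): max(-2, -5, 5) = 5
Beta (MIN): min(8, 6, 5) = 5
f (MAX): max(-5, 8, 9) = 9
g (MAX): max(-9, -6, 6, -2) = 6
Gamma (MIN): min(9, 6) = 6
S0 (MAX): max(2, 5, 6) = 6
At S0, MAX picks Gamma (highest: 6).
At Gamma, MIN picks g (lowest: 6).
At g, MAX picks aa (highest: 6).
Terminal value 6.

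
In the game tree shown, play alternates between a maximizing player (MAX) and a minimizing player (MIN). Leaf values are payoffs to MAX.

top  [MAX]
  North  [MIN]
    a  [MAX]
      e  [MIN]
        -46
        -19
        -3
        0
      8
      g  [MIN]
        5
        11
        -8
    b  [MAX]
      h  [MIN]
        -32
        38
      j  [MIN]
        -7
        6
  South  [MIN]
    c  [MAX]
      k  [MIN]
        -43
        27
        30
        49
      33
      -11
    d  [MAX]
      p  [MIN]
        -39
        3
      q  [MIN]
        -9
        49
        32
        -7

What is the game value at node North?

-7

e (MIN): min(-46, -19, -3, 0) = -46
g (MIN): min(5, 11, -8) = -8
a (MAX): max(-46, 8, -8) = 8
h (MIN): min(-32, 38) = -32
j (MIN): min(-7, 6) = -7
b (MAX): max(-32, -7) = -7
North (MIN): min(8, -7) = -7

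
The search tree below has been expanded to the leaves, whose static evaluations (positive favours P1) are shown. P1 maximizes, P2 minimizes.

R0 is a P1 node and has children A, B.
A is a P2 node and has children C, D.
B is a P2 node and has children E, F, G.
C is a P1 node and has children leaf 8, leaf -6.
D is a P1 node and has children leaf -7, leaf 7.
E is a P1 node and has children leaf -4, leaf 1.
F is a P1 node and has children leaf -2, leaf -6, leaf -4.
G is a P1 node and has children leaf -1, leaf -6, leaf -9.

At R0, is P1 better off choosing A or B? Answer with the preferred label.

A

C (P1): max(8, -6) = 8
D (P1): max(-7, 7) = 7
A (P2): min(8, 7) = 7
E (P1): max(-4, 1) = 1
F (P1): max(-2, -6, -4) = -2
G (P1): max(-1, -6, -9) = -1
B (P2): min(1, -2, -1) = -2
P1 prefers the higher value; A=7, B=-2. A is better since 7 > -2.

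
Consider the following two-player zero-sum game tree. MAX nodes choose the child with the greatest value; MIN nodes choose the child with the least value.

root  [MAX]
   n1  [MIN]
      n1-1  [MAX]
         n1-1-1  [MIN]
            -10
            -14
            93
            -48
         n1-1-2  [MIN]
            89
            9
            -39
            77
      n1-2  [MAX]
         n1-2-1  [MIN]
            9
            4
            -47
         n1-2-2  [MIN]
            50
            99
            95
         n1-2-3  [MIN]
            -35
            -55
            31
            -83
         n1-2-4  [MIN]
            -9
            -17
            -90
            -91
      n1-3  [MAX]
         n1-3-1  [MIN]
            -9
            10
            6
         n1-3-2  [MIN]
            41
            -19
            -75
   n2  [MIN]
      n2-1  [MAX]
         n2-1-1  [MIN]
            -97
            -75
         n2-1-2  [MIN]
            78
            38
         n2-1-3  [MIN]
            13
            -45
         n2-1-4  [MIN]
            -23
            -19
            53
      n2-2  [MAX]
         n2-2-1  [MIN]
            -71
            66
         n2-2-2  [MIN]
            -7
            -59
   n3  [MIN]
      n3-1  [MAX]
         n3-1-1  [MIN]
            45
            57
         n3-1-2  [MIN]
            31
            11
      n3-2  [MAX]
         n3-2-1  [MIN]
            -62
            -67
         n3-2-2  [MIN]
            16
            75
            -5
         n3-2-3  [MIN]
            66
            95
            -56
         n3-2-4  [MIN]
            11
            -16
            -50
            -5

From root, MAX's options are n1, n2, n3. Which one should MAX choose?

n1-1-1 (MIN): min(-10, -14, 93, -48) = -48
n1-1-2 (MIN): min(89, 9, -39, 77) = -39
n1-1 (MAX): max(-48, -39) = -39
n1-2-1 (MIN): min(9, 4, -47) = -47
n1-2-2 (MIN): min(50, 99, 95) = 50
n1-2-3 (MIN): min(-35, -55, 31, -83) = -83
n1-2-4 (MIN): min(-9, -17, -90, -91) = -91
n1-2 (MAX): max(-47, 50, -83, -91) = 50
n1-3-1 (MIN): min(-9, 10, 6) = -9
n1-3-2 (MIN): min(41, -19, -75) = -75
n1-3 (MAX): max(-9, -75) = -9
n1 (MIN): min(-39, 50, -9) = -39
n2-1-1 (MIN): min(-97, -75) = -97
n2-1-2 (MIN): min(78, 38) = 38
n2-1-3 (MIN): min(13, -45) = -45
n2-1-4 (MIN): min(-23, -19, 53) = -23
n2-1 (MAX): max(-97, 38, -45, -23) = 38
n2-2-1 (MIN): min(-71, 66) = -71
n2-2-2 (MIN): min(-7, -59) = -59
n2-2 (MAX): max(-71, -59) = -59
n2 (MIN): min(38, -59) = -59
n3-1-1 (MIN): min(45, 57) = 45
n3-1-2 (MIN): min(31, 11) = 11
n3-1 (MAX): max(45, 11) = 45
n3-2-1 (MIN): min(-62, -67) = -67
n3-2-2 (MIN): min(16, 75, -5) = -5
n3-2-3 (MIN): min(66, 95, -56) = -56
n3-2-4 (MIN): min(11, -16, -50, -5) = -50
n3-2 (MAX): max(-67, -5, -56, -50) = -5
n3 (MIN): min(45, -5) = -5
root (MAX): max(-39, -59, -5) = -5
MAX at root wants the highest of {n1=-39, n2=-59, n3=-5}, so chooses n3.

n3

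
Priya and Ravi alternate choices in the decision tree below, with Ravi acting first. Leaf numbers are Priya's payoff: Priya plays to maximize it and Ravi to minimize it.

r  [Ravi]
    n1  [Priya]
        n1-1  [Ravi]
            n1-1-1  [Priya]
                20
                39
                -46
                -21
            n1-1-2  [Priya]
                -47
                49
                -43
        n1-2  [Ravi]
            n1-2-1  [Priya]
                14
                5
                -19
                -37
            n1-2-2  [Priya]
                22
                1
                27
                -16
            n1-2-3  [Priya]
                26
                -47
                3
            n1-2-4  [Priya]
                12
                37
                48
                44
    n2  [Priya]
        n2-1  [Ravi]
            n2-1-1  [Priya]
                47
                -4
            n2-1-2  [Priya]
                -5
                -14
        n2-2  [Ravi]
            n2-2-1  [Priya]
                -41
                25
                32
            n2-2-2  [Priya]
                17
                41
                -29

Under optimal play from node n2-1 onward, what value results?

n2-1-1 (Priya): max(47, -4) = 47
n2-1-2 (Priya): max(-5, -14) = -5
n2-1 (Ravi): min(47, -5) = -5

-5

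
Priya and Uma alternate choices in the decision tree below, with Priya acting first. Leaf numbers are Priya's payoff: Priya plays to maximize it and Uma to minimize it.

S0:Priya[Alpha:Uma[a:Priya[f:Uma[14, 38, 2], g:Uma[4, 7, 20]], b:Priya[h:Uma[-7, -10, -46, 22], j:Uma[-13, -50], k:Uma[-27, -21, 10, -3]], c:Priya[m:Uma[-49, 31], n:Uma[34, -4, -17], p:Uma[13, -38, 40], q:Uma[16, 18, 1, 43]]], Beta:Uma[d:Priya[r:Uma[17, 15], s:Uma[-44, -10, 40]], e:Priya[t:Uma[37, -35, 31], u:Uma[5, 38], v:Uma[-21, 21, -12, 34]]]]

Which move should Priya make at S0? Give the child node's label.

Beta

f (Uma): min(14, 38, 2) = 2
g (Uma): min(4, 7, 20) = 4
a (Priya): max(2, 4) = 4
h (Uma): min(-7, -10, -46, 22) = -46
j (Uma): min(-13, -50) = -50
k (Uma): min(-27, -21, 10, -3) = -27
b (Priya): max(-46, -50, -27) = -27
m (Uma): min(-49, 31) = -49
n (Uma): min(34, -4, -17) = -17
p (Uma): min(13, -38, 40) = -38
q (Uma): min(16, 18, 1, 43) = 1
c (Priya): max(-49, -17, -38, 1) = 1
Alpha (Uma): min(4, -27, 1) = -27
r (Uma): min(17, 15) = 15
s (Uma): min(-44, -10, 40) = -44
d (Priya): max(15, -44) = 15
t (Uma): min(37, -35, 31) = -35
u (Uma): min(5, 38) = 5
v (Uma): min(-21, 21, -12, 34) = -21
e (Priya): max(-35, 5, -21) = 5
Beta (Uma): min(15, 5) = 5
S0 (Priya): max(-27, 5) = 5
Priya at S0 wants the highest of {Alpha=-27, Beta=5}, so chooses Beta.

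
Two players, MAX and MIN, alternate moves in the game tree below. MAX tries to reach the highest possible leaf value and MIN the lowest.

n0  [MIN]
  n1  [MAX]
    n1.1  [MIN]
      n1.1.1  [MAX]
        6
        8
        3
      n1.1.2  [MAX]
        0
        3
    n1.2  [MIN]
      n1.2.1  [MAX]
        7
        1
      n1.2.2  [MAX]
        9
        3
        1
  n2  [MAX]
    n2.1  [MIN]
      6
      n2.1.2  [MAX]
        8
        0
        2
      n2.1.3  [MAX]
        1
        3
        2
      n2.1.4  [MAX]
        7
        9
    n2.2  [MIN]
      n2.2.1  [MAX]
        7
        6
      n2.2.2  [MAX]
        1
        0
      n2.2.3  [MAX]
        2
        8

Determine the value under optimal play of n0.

3

n1.1.1 (MAX): max(6, 8, 3) = 8
n1.1.2 (MAX): max(0, 3) = 3
n1.1 (MIN): min(8, 3) = 3
n1.2.1 (MAX): max(7, 1) = 7
n1.2.2 (MAX): max(9, 3, 1) = 9
n1.2 (MIN): min(7, 9) = 7
n1 (MAX): max(3, 7) = 7
n2.1.2 (MAX): max(8, 0, 2) = 8
n2.1.3 (MAX): max(1, 3, 2) = 3
n2.1.4 (MAX): max(7, 9) = 9
n2.1 (MIN): min(6, 8, 3, 9) = 3
n2.2.1 (MAX): max(7, 6) = 7
n2.2.2 (MAX): max(1, 0) = 1
n2.2.3 (MAX): max(2, 8) = 8
n2.2 (MIN): min(7, 1, 8) = 1
n2 (MAX): max(3, 1) = 3
n0 (MIN): min(7, 3) = 3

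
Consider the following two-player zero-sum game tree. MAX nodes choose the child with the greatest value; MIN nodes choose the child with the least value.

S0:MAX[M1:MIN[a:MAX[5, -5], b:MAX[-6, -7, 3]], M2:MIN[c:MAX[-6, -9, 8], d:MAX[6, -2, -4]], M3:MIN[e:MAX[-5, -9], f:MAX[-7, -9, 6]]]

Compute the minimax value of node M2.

6

c (MAX): max(-6, -9, 8) = 8
d (MAX): max(6, -2, -4) = 6
M2 (MIN): min(8, 6) = 6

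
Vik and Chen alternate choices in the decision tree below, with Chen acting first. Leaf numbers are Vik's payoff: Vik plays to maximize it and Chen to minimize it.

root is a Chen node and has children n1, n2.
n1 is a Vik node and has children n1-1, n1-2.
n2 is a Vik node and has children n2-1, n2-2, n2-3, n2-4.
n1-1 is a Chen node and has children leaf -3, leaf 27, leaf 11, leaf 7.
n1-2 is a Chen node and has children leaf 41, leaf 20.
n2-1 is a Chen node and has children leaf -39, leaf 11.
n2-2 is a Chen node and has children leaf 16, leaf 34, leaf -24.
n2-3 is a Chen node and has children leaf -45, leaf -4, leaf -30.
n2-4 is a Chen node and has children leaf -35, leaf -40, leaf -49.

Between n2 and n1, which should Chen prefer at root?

n2-1 (Chen): min(-39, 11) = -39
n2-2 (Chen): min(16, 34, -24) = -24
n2-3 (Chen): min(-45, -4, -30) = -45
n2-4 (Chen): min(-35, -40, -49) = -49
n2 (Vik): max(-39, -24, -45, -49) = -24
n1-1 (Chen): min(-3, 27, 11, 7) = -3
n1-2 (Chen): min(41, 20) = 20
n1 (Vik): max(-3, 20) = 20
Chen prefers the lower value; n2=-24, n1=20. n2 is better since -24 < 20.

n2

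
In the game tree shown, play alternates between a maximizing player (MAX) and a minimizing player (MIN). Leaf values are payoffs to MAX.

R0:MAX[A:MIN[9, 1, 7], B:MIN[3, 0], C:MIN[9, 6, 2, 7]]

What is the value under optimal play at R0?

2

A (MIN): min(9, 1, 7) = 1
B (MIN): min(3, 0) = 0
C (MIN): min(9, 6, 2, 7) = 2
R0 (MAX): max(1, 0, 2) = 2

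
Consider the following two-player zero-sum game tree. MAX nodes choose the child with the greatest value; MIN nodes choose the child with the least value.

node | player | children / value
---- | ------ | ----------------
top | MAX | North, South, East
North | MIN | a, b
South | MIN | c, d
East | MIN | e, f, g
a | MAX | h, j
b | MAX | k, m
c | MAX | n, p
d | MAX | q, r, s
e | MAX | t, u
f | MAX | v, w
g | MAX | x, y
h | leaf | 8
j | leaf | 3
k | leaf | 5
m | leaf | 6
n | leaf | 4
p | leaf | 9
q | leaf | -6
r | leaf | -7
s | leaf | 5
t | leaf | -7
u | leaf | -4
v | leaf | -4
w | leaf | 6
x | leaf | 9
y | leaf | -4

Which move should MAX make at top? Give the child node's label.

North

a (MAX): max(8, 3) = 8
b (MAX): max(5, 6) = 6
North (MIN): min(8, 6) = 6
c (MAX): max(4, 9) = 9
d (MAX): max(-6, -7, 5) = 5
South (MIN): min(9, 5) = 5
e (MAX): max(-7, -4) = -4
f (MAX): max(-4, 6) = 6
g (MAX): max(9, -4) = 9
East (MIN): min(-4, 6, 9) = -4
top (MAX): max(6, 5, -4) = 6
MAX at top wants the highest of {North=6, South=5, East=-4}, so chooses North.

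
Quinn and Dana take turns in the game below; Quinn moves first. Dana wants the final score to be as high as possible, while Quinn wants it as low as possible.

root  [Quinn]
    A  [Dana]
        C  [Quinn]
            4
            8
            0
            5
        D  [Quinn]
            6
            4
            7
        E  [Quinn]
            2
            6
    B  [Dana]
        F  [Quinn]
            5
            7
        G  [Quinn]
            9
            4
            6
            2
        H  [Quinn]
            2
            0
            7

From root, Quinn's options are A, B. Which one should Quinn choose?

C (Quinn): min(4, 8, 0, 5) = 0
D (Quinn): min(6, 4, 7) = 4
E (Quinn): min(2, 6) = 2
A (Dana): max(0, 4, 2) = 4
F (Quinn): min(5, 7) = 5
G (Quinn): min(9, 4, 6, 2) = 2
H (Quinn): min(2, 0, 7) = 0
B (Dana): max(5, 2, 0) = 5
root (Quinn): min(4, 5) = 4
Quinn at root wants the lowest of {A=4, B=5}, so chooses A.

A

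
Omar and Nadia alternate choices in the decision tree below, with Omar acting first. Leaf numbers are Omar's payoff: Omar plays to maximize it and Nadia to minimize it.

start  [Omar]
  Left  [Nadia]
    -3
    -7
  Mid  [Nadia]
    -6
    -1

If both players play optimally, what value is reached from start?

Left (Nadia): min(-3, -7) = -7
Mid (Nadia): min(-6, -1) = -6
start (Omar): max(-7, -6) = -6

-6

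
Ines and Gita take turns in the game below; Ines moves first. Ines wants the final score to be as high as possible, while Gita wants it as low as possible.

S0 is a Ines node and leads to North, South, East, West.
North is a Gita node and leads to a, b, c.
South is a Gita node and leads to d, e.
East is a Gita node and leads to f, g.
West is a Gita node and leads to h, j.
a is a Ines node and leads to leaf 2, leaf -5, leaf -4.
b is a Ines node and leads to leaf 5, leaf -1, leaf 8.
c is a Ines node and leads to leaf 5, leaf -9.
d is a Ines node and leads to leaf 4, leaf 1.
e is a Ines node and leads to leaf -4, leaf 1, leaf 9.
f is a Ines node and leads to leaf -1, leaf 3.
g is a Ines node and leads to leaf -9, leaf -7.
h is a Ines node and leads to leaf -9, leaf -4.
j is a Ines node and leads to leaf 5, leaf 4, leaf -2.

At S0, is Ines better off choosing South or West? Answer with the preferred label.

South

d (Ines): max(4, 1) = 4
e (Ines): max(-4, 1, 9) = 9
South (Gita): min(4, 9) = 4
h (Ines): max(-9, -4) = -4
j (Ines): max(5, 4, -2) = 5
West (Gita): min(-4, 5) = -4
Ines prefers the higher value; South=4, West=-4. South is better since 4 > -4.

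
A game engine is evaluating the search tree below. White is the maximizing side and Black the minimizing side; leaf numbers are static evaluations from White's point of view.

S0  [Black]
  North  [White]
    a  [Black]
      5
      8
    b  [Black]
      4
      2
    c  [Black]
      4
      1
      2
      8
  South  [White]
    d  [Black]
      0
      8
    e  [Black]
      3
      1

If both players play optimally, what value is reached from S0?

a (Black): min(5, 8) = 5
b (Black): min(4, 2) = 2
c (Black): min(4, 1, 2, 8) = 1
North (White): max(5, 2, 1) = 5
d (Black): min(0, 8) = 0
e (Black): min(3, 1) = 1
South (White): max(0, 1) = 1
S0 (Black): min(5, 1) = 1

1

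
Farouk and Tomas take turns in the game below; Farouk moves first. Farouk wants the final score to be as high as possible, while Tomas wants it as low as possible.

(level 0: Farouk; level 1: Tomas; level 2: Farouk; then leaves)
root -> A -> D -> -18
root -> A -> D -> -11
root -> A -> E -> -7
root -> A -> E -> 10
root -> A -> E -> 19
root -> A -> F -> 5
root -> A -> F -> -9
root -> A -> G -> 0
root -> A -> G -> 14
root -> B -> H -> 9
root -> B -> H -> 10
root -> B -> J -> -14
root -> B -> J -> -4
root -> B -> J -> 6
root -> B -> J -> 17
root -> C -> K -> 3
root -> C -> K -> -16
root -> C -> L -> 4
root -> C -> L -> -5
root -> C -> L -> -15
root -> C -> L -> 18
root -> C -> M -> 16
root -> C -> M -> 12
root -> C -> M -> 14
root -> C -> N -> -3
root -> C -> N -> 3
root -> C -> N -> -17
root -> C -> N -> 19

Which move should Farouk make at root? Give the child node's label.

D (Farouk): max(-18, -11) = -11
E (Farouk): max(-7, 10, 19) = 19
F (Farouk): max(5, -9) = 5
G (Farouk): max(0, 14) = 14
A (Tomas): min(-11, 19, 5, 14) = -11
H (Farouk): max(9, 10) = 10
J (Farouk): max(-14, -4, 6, 17) = 17
B (Tomas): min(10, 17) = 10
K (Farouk): max(3, -16) = 3
L (Farouk): max(4, -5, -15, 18) = 18
M (Farouk): max(16, 12, 14) = 16
N (Farouk): max(-3, 3, -17, 19) = 19
C (Tomas): min(3, 18, 16, 19) = 3
root (Farouk): max(-11, 10, 3) = 10
Farouk at root wants the highest of {A=-11, B=10, C=3}, so chooses B.

B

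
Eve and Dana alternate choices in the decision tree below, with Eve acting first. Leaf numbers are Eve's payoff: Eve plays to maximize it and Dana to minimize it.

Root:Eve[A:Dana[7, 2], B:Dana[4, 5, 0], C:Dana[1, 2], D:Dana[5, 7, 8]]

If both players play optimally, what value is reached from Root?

5

A (Dana): min(7, 2) = 2
B (Dana): min(4, 5, 0) = 0
C (Dana): min(1, 2) = 1
D (Dana): min(5, 7, 8) = 5
Root (Eve): max(2, 0, 1, 5) = 5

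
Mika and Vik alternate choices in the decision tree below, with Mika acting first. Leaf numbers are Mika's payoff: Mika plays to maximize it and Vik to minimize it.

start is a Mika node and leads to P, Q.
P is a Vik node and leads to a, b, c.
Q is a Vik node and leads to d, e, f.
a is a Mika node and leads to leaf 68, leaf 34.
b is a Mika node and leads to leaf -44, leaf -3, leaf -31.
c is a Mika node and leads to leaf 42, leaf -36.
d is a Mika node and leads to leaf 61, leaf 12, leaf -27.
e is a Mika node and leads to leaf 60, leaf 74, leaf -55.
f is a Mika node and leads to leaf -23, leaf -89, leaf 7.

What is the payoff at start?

7

a (Mika): max(68, 34) = 68
b (Mika): max(-44, -3, -31) = -3
c (Mika): max(42, -36) = 42
P (Vik): min(68, -3, 42) = -3
d (Mika): max(61, 12, -27) = 61
e (Mika): max(60, 74, -55) = 74
f (Mika): max(-23, -89, 7) = 7
Q (Vik): min(61, 74, 7) = 7
start (Mika): max(-3, 7) = 7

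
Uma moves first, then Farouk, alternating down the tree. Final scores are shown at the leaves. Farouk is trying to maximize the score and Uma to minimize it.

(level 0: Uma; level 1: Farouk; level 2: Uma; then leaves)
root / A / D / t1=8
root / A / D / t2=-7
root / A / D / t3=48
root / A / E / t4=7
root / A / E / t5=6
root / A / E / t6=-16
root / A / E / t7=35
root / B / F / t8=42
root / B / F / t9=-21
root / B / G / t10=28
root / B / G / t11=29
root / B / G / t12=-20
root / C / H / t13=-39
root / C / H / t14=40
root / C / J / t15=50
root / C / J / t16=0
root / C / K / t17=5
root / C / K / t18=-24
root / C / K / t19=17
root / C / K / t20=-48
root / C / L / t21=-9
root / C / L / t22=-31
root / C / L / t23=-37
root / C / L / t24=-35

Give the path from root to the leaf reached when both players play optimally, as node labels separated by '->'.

D (Uma): min(8, -7, 48) = -7
E (Uma): min(7, 6, -16, 35) = -16
A (Farouk): max(-7, -16) = -7
F (Uma): min(42, -21) = -21
G (Uma): min(28, 29, -20) = -20
B (Farouk): max(-21, -20) = -20
H (Uma): min(-39, 40) = -39
J (Uma): min(50, 0) = 0
K (Uma): min(5, -24, 17, -48) = -48
L (Uma): min(-9, -31, -37, -35) = -37
C (Farouk): max(-39, 0, -48, -37) = 0
root (Uma): min(-7, -20, 0) = -20
At root, Uma picks B (lowest: -20).
At B, Farouk picks G (highest: -20).
At G, Uma picks t12 (lowest: -20).
Terminal value -20.

root -> B -> G -> t12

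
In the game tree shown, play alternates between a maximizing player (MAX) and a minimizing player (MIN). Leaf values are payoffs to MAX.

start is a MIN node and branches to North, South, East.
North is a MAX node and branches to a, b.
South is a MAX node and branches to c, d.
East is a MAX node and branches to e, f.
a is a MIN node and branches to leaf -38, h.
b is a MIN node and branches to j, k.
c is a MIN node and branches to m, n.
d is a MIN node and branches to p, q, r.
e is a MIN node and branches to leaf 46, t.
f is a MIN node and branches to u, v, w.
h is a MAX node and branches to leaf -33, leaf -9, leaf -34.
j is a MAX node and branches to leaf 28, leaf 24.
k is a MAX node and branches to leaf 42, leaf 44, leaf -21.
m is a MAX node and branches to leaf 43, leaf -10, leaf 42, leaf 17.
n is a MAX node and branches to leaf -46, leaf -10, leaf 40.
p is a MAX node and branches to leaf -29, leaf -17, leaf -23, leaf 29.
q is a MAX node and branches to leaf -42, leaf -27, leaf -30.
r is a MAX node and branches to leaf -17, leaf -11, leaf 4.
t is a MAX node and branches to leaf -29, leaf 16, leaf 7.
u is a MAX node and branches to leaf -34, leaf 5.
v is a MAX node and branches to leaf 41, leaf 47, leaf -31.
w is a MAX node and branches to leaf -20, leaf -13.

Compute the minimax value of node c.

m (MAX): max(43, -10, 42, 17) = 43
n (MAX): max(-46, -10, 40) = 40
c (MIN): min(43, 40) = 40

40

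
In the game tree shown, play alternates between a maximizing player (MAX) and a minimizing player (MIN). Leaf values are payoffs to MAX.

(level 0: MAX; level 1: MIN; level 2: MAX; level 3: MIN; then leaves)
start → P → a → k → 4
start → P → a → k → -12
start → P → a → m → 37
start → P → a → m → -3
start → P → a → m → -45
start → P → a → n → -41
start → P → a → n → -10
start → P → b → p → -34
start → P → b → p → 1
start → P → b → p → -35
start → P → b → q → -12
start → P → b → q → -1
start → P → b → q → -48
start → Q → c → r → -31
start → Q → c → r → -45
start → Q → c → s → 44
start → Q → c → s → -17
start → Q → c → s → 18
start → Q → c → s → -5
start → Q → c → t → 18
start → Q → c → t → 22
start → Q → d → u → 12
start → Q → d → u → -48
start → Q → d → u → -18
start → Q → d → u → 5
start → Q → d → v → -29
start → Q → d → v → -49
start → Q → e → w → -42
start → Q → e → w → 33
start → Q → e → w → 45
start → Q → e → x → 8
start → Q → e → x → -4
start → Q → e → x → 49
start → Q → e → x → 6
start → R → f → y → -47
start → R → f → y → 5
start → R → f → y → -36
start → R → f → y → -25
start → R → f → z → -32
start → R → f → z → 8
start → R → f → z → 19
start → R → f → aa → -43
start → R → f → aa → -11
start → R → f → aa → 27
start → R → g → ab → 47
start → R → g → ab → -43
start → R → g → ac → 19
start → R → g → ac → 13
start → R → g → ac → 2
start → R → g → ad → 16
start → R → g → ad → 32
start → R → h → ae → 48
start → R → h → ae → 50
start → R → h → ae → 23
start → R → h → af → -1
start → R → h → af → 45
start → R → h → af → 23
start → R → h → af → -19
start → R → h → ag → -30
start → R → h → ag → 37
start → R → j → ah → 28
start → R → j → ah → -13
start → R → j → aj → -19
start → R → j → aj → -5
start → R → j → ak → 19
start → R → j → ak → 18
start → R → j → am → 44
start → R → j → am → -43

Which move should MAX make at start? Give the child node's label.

R

k (MIN): min(4, -12) = -12
m (MIN): min(37, -3, -45) = -45
n (MIN): min(-41, -10) = -41
a (MAX): max(-12, -45, -41) = -12
p (MIN): min(-34, 1, -35) = -35
q (MIN): min(-12, -1, -48) = -48
b (MAX): max(-35, -48) = -35
P (MIN): min(-12, -35) = -35
r (MIN): min(-31, -45) = -45
s (MIN): min(44, -17, 18, -5) = -17
t (MIN): min(18, 22) = 18
c (MAX): max(-45, -17, 18) = 18
u (MIN): min(12, -48, -18, 5) = -48
v (MIN): min(-29, -49) = -49
d (MAX): max(-48, -49) = -48
w (MIN): min(-42, 33, 45) = -42
x (MIN): min(8, -4, 49, 6) = -4
e (MAX): max(-42, -4) = -4
Q (MIN): min(18, -48, -4) = -48
y (MIN): min(-47, 5, -36, -25) = -47
z (MIN): min(-32, 8, 19) = -32
aa (MIN): min(-43, -11, 27) = -43
f (MAX): max(-47, -32, -43) = -32
ab (MIN): min(47, -43) = -43
ac (MIN): min(19, 13, 2) = 2
ad (MIN): min(16, 32) = 16
g (MAX): max(-43, 2, 16) = 16
ae (MIN): min(48, 50, 23) = 23
af (MIN): min(-1, 45, 23, -19) = -19
ag (MIN): min(-30, 37) = -30
h (MAX): max(23, -19, -30) = 23
ah (MIN): min(28, -13) = -13
aj (MIN): min(-19, -5) = -19
ak (MIN): min(19, 18) = 18
am (MIN): min(44, -43) = -43
j (MAX): max(-13, -19, 18, -43) = 18
R (MIN): min(-32, 16, 23, 18) = -32
start (MAX): max(-35, -48, -32) = -32
MAX at start wants the highest of {P=-35, Q=-48, R=-32}, so chooses R.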